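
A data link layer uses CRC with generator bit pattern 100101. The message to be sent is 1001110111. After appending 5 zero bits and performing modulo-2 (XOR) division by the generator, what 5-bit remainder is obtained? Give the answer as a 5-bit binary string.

Append 5 zeros: 100111011100000. Divide by 100101 (XOR where the leading bit is 1):
  pos 0: 100111 XOR 100101 = 000010
  pos 4: 100111 XOR 100101 = 000010
  pos 8: 100000 XOR 100101 = 000101
Remainder (last 5 bits) = 01010. This is the CRC / FCS.

01010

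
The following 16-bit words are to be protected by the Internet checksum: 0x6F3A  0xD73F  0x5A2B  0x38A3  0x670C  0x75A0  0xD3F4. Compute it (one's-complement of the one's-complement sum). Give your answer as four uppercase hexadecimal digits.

7615

One's-complement addition (fold any carry out of bit 15 back into bit 0):
  0x6F3A + 0xD73F = 0x14679 → wrap carry → 0x467A
  0x467A + 0x5A2B = 0x0A0A5
  0xA0A5 + 0x38A3 = 0x0D948
  0xD948 + 0x670C = 0x14054 → wrap carry → 0x4055
  0x4055 + 0x75A0 = 0x0B5F5
  0xB5F5 + 0xD3F4 = 0x189E9 → wrap carry → 0x89EA
One's-complement sum = 0x89EA.
Checksum = ~0x89EA & 0xFFFF = 0x7615.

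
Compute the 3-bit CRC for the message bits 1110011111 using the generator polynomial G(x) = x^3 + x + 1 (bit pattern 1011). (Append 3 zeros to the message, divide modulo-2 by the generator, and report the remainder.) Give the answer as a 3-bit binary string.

100

Append 3 zeros: 1110011111000. Divide by 1011 (XOR where the leading bit is 1):
  pos 0: 1110 XOR 1011 = 0101
  pos 1: 1010 XOR 1011 = 0001
  pos 4: 1111 XOR 1011 = 0100
  pos 5: 1001 XOR 1011 = 0010
  pos 7: 1010 XOR 1011 = 0001
Remainder (last 3 bits) = 100. This is the CRC / FCS.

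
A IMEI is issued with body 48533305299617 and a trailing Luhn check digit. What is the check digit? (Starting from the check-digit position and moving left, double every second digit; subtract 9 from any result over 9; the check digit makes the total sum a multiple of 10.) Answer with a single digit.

9

Partial digits right→left: 7 1 6 9 9 2 5 0 3 3 3 5 8 4
Double every second digit counting from the check-digit position (so the 1st, 3rd, 5th, ... of the partial from the right).
  doubled (with −9 where >9): 5 3 9 1 6 6 7 → sum 37
  kept as-is: 1 9 2 0 3 5 4 → sum 24
Total = 37 + 24 = 61.
Check digit = (10 − (61 mod 10)) mod 10 = 9.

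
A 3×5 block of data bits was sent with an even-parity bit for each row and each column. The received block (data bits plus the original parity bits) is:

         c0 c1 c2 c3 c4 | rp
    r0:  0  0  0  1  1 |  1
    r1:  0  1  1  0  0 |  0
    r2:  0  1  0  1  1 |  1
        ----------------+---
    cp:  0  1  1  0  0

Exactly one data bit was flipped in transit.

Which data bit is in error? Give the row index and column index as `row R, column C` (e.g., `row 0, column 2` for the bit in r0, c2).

Recompute each row's even parity and compare to rp:
  r0: data parity 0, sent rp 1 → mismatch
  r1: data parity 0, sent rp 0 → ok
  r2: data parity 1, sent rp 1 → ok
Recompute each column's even parity and compare to cp:
  c0: data parity 0, sent cp 0 → ok
  c1: data parity 0, sent cp 1 → mismatch
  c2: data parity 1, sent cp 1 → ok
  c3: data parity 0, sent cp 0 → ok
  c4: data parity 0, sent cp 0 → ok
Exactly one row (r0) and one column (c1) fail → the flipped bit is at their intersection.

row 0, column 1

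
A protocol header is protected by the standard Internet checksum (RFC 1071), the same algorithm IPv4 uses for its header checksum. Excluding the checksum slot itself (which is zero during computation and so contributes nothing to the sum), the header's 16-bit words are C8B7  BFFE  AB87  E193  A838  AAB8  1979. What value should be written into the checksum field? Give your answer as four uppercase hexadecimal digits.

One's-complement addition (fold any carry out of bit 15 back into bit 0):
  0xC8B7 + 0xBFFE = 0x188B5 → wrap carry → 0x88B6
  0x88B6 + 0xAB87 = 0x1343D → wrap carry → 0x343E
  0x343E + 0xE193 = 0x115D1 → wrap carry → 0x15D2
  0x15D2 + 0xA838 = 0x0BE0A
  0xBE0A + 0xAAB8 = 0x168C2 → wrap carry → 0x68C3
  0x68C3 + 0x1979 = 0x0823C
One's-complement sum = 0x823C.
Checksum = ~0x823C & 0xFFFF = 0x7DC3.

7DC3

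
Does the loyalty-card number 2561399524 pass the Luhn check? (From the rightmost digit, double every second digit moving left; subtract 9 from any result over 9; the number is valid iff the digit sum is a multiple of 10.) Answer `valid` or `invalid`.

valid

From the right, keep odd positions and double even positions (subtract 9 from any doubled value over 9):
  doubled (positions 2,4,...): 4 9 6 3 4 → sum 26
  kept (positions 1,3,...): 4 5 9 1 5 → sum 24
Total = 50.
50 mod 10 = 0, so the number is valid.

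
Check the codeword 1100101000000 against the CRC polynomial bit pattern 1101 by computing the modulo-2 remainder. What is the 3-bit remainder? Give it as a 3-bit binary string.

000

Modulo-2 division of 1100101000000 by 1101:
  pos 0: 1100 XOR 1101 = 0001
  pos 3: 1101 XOR 1101 = 0000
Remainder = 000 (zero — the frame passes the CRC check).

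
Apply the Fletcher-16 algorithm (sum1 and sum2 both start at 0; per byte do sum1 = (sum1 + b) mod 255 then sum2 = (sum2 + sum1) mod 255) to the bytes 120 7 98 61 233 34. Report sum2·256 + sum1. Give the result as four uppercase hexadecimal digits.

2D2B

Running sums (mod 255):
  after byte 0 (120): sum1=120, sum2=120
  after byte 1 (7): sum1=127, sum2=247
  after byte 2 (98): sum1=225, sum2=217
  after byte 3 (61): sum1=31, sum2=248
  after byte 4 (233): sum1=9, sum2=2
  after byte 5 (34): sum1=43, sum2=45
Checksum = sum2·256 + sum1 = 45·256 + 43 = 11563 = 0x2D2B.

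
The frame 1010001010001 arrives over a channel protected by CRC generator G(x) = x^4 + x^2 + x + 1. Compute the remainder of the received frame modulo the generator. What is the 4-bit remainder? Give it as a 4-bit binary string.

1011

Modulo-2 division of 1010001010001 by 10111:
  pos 0: 10100 XOR 10111 = 00011
  pos 3: 11010 XOR 10111 = 01101
  pos 4: 11011 XOR 10111 = 01100
  pos 5: 11000 XOR 10111 = 01111
  pos 6: 11110 XOR 10111 = 01001
  pos 7: 10010 XOR 10111 = 00101
Remainder = 1011 (nonzero — an error is detected).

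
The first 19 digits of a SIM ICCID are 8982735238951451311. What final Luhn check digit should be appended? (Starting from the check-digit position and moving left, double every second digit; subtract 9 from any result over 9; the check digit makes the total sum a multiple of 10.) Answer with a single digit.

9

Partial digits right→left: 1 1 3 1 5 4 1 5 9 8 3 2 5 3 7 2 8 9 8
Double every second digit counting from the check-digit position (so the 1st, 3rd, 5th, ... of the partial from the right).
  doubled (with −9 where >9): 2 6 1 2 9 6 1 5 7 7 → sum 46
  kept as-is: 1 1 4 5 8 2 3 2 9 → sum 35
Total = 46 + 35 = 81.
Check digit = (10 − (81 mod 10)) mod 10 = 9.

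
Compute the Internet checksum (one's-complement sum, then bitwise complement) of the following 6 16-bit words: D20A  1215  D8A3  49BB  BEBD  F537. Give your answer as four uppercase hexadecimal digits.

One's-complement addition (fold any carry out of bit 15 back into bit 0):
  0xD20A + 0x1215 = 0x0E41F
  0xE41F + 0xD8A3 = 0x1BCC2 → wrap carry → 0xBCC3
  0xBCC3 + 0x49BB = 0x1067E → wrap carry → 0x067F
  0x067F + 0xBEBD = 0x0C53C
  0xC53C + 0xF537 = 0x1BA73 → wrap carry → 0xBA74
One's-complement sum = 0xBA74.
Checksum = ~0xBA74 & 0xFFFF = 0x458B.

458B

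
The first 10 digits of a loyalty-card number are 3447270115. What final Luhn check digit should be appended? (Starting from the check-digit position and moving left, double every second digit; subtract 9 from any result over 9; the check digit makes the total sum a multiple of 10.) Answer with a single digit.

9

Partial digits right→left: 5 1 1 0 7 2 7 4 4 3
Double every second digit counting from the check-digit position (so the 1st, 3rd, 5th, ... of the partial from the right).
  doubled (with −9 where >9): 1 2 5 5 8 → sum 21
  kept as-is: 1 0 2 4 3 → sum 10
Total = 21 + 10 = 31.
Check digit = (10 − (31 mod 10)) mod 10 = 9.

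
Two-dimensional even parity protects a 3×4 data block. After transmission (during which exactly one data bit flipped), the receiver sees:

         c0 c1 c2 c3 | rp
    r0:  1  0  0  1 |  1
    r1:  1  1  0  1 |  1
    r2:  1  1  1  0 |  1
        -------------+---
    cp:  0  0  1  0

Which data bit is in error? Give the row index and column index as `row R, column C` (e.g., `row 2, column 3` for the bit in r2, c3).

row 0, column 0

Recompute each row's even parity and compare to rp:
  r0: data parity 0, sent rp 1 → mismatch
  r1: data parity 1, sent rp 1 → ok
  r2: data parity 1, sent rp 1 → ok
Recompute each column's even parity and compare to cp:
  c0: data parity 1, sent cp 0 → mismatch
  c1: data parity 0, sent cp 0 → ok
  c2: data parity 1, sent cp 1 → ok
  c3: data parity 0, sent cp 0 → ok
Exactly one row (r0) and one column (c0) fail → the flipped bit is at their intersection.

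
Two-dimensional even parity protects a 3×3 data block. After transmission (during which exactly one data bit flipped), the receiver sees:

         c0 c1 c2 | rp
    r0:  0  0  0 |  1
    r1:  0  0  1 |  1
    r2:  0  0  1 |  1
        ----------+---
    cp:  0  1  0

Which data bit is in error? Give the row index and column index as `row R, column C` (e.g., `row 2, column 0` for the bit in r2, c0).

row 0, column 1

Recompute each row's even parity and compare to rp:
  r0: data parity 0, sent rp 1 → mismatch
  r1: data parity 1, sent rp 1 → ok
  r2: data parity 1, sent rp 1 → ok
Recompute each column's even parity and compare to cp:
  c0: data parity 0, sent cp 0 → ok
  c1: data parity 0, sent cp 1 → mismatch
  c2: data parity 0, sent cp 0 → ok
Exactly one row (r0) and one column (c1) fail → the flipped bit is at their intersection.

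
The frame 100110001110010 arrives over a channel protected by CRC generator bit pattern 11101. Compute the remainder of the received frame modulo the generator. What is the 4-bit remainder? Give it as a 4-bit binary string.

0010

Modulo-2 division of 100110001110010 by 11101:
  pos 0: 10011 XOR 11101 = 01110
  pos 1: 11100 XOR 11101 = 00001
  pos 5: 10011 XOR 11101 = 01110
  pos 6: 11101 XOR 11101 = 00000
Remainder = 0010 (nonzero — an error is detected).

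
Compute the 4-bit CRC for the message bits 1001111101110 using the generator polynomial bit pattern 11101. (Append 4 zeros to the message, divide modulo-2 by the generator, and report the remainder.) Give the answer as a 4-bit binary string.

0100

Append 4 zeros: 10011111011100000. Divide by 11101 (XOR where the leading bit is 1):
  pos 0: 10011 XOR 11101 = 01110
  pos 1: 11101 XOR 11101 = 00000
  pos 6: 11011 XOR 11101 = 00110
  pos 8: 11010 XOR 11101 = 00111
  pos 10: 11100 XOR 11101 = 00001
Remainder (last 4 bits) = 0100. This is the CRC / FCS.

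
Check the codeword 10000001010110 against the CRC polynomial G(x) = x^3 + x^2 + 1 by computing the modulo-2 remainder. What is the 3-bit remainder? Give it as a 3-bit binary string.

Modulo-2 division of 10000001010110 by 1101:
  pos 0: 1000 XOR 1101 = 0101
  pos 1: 1010 XOR 1101 = 0111
  pos 2: 1110 XOR 1101 = 0011
  pos 4: 1101 XOR 1101 = 0000
  pos 9: 1011 XOR 1101 = 0110
  pos 10: 1100 XOR 1101 = 0001
Remainder = 001 (nonzero — an error is detected).

001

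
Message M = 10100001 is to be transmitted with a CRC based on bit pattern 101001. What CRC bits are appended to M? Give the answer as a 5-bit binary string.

Append 5 zeros: 1010000100000. Divide by 101001 (XOR where the leading bit is 1):
  pos 0: 101000 XOR 101001 = 000001
  pos 5: 101000 XOR 101001 = 000001
Remainder (last 5 bits) = 00100. This is the CRC / FCS.

00100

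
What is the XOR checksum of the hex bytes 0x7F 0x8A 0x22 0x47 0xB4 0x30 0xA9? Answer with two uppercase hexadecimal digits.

XOR the bytes together:
  start with 0x7F
  0x7F ⊕ 0x8A = 0xF5
  0xF5 ⊕ 0x22 = 0xD7
  0xD7 ⊕ 0x47 = 0x90
  0x90 ⊕ 0xB4 = 0x24
  0x24 ⊕ 0x30 = 0x14
  0x14 ⊕ 0xA9 = 0xBD

BD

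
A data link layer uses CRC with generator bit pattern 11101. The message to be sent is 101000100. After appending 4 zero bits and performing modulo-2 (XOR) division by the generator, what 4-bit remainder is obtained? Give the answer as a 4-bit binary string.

Append 4 zeros: 1010001000000. Divide by 11101 (XOR where the leading bit is 1):
  pos 0: 10100 XOR 11101 = 01001
  pos 1: 10010 XOR 11101 = 01111
  pos 2: 11111 XOR 11101 = 00010
  pos 5: 10000 XOR 11101 = 01101
  pos 6: 11010 XOR 11101 = 00111
  pos 8: 11100 XOR 11101 = 00001
Remainder (last 4 bits) = 0001. This is the CRC / FCS.

0001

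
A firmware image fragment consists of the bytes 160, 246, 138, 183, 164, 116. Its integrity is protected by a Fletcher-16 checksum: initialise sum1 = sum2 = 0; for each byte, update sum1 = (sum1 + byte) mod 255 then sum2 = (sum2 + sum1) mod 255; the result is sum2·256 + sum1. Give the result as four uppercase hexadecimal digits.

Running sums (mod 255):
  after byte 0 (160): sum1=160, sum2=160
  after byte 1 (246): sum1=151, sum2=56
  after byte 2 (138): sum1=34, sum2=90
  after byte 3 (183): sum1=217, sum2=52
  after byte 4 (164): sum1=126, sum2=178
  after byte 5 (116): sum1=242, sum2=165
Checksum = sum2·256 + sum1 = 165·256 + 242 = 42482 = 0xA5F2.

A5F2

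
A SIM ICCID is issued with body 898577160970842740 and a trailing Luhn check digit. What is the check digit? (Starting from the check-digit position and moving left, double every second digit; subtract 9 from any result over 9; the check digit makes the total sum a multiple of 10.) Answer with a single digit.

5

Partial digits right→left: 0 4 7 2 4 8 0 7 9 0 6 1 7 7 5 8 9 8
Double every second digit counting from the check-digit position (so the 1st, 3rd, 5th, ... of the partial from the right).
  doubled (with −9 where >9): 0 5 8 0 9 3 5 1 9 → sum 40
  kept as-is: 4 2 8 7 0 1 7 8 8 → sum 45
Total = 40 + 45 = 85.
Check digit = (10 − (85 mod 10)) mod 10 = 5.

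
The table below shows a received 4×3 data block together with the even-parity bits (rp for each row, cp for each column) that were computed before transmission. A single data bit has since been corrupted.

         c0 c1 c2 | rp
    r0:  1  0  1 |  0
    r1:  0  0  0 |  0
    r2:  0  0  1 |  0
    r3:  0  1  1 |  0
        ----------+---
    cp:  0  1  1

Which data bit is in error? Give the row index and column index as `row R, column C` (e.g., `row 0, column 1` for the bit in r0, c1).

Recompute each row's even parity and compare to rp:
  r0: data parity 0, sent rp 0 → ok
  r1: data parity 0, sent rp 0 → ok
  r2: data parity 1, sent rp 0 → mismatch
  r3: data parity 0, sent rp 0 → ok
Recompute each column's even parity and compare to cp:
  c0: data parity 1, sent cp 0 → mismatch
  c1: data parity 1, sent cp 1 → ok
  c2: data parity 1, sent cp 1 → ok
Exactly one row (r2) and one column (c0) fail → the flipped bit is at their intersection.

row 2, column 0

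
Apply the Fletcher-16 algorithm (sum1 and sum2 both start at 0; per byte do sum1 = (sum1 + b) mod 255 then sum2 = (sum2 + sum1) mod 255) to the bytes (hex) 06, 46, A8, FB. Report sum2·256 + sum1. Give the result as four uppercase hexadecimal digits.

38F0

Running sums (mod 255):
  after byte 0 (06): sum1=6, sum2=6
  after byte 1 (46): sum1=76, sum2=82
  after byte 2 (A8): sum1=244, sum2=71
  after byte 3 (FB): sum1=240, sum2=56
Checksum = sum2·256 + sum1 = 56·256 + 240 = 14576 = 0x38F0.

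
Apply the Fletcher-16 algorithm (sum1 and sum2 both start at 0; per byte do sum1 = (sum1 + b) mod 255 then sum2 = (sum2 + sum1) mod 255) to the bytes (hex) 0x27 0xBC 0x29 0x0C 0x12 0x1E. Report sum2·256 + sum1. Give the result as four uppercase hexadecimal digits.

Running sums (mod 255):
  after byte 0 (0x27): sum1=39, sum2=39
  after byte 1 (0xBC): sum1=227, sum2=11
  after byte 2 (0x29): sum1=13, sum2=24
  after byte 3 (0x0C): sum1=25, sum2=49
  after byte 4 (0x12): sum1=43, sum2=92
  after byte 5 (0x1E): sum1=73, sum2=165
Checksum = sum2·256 + sum1 = 165·256 + 73 = 42313 = 0xA549.

A549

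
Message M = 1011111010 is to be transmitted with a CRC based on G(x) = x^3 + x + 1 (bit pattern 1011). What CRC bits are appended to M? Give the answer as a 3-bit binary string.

Append 3 zeros: 1011111010000. Divide by 1011 (XOR where the leading bit is 1):
  pos 0: 1011 XOR 1011 = 0000
  pos 4: 1110 XOR 1011 = 0101
  pos 5: 1011 XOR 1011 = 0000
Remainder (last 3 bits) = 000. This is the CRC / FCS.

000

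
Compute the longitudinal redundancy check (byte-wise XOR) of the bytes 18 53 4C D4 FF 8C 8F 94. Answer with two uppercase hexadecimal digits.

XOR the bytes together:
  start with 0x18
  0x18 ⊕ 0x53 = 0x4B
  0x4B ⊕ 0x4C = 0x07
  0x07 ⊕ 0xD4 = 0xD3
  0xD3 ⊕ 0xFF = 0x2C
  0x2C ⊕ 0x8C = 0xA0
  0xA0 ⊕ 0x8F = 0x2F
  0x2F ⊕ 0x94 = 0xBB

BB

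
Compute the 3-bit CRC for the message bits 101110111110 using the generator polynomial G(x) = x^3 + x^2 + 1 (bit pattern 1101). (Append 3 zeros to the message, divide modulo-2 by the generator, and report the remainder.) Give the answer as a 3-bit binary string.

Append 3 zeros: 101110111110000. Divide by 1101 (XOR where the leading bit is 1):
  pos 0: 1011 XOR 1101 = 0110
  pos 1: 1101 XOR 1101 = 0000
  pos 6: 1111 XOR 1101 = 0010
  pos 8: 1010 XOR 1101 = 0111
  pos 9: 1110 XOR 1101 = 0011
  pos 11: 1100 XOR 1101 = 0001
Remainder (last 3 bits) = 001. This is the CRC / FCS.

001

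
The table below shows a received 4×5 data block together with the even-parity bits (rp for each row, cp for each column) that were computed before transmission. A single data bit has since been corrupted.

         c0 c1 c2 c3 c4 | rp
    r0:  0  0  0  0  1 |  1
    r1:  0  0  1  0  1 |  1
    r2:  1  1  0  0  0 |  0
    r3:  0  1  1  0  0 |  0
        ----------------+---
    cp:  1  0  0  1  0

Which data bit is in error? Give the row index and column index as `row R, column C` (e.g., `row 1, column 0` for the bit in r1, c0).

Recompute each row's even parity and compare to rp:
  r0: data parity 1, sent rp 1 → ok
  r1: data parity 0, sent rp 1 → mismatch
  r2: data parity 0, sent rp 0 → ok
  r3: data parity 0, sent rp 0 → ok
Recompute each column's even parity and compare to cp:
  c0: data parity 1, sent cp 1 → ok
  c1: data parity 0, sent cp 0 → ok
  c2: data parity 0, sent cp 0 → ok
  c3: data parity 0, sent cp 1 → mismatch
  c4: data parity 0, sent cp 0 → ok
Exactly one row (r1) and one column (c3) fail → the flipped bit is at their intersection.

row 1, column 3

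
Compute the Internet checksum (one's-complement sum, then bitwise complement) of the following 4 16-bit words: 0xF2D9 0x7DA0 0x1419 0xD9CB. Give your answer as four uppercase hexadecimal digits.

A1A0

One's-complement addition (fold any carry out of bit 15 back into bit 0):
  0xF2D9 + 0x7DA0 = 0x17079 → wrap carry → 0x707A
  0x707A + 0x1419 = 0x08493
  0x8493 + 0xD9CB = 0x15E5E → wrap carry → 0x5E5F
One's-complement sum = 0x5E5F.
Checksum = ~0x5E5F & 0xFFFF = 0xA1A0.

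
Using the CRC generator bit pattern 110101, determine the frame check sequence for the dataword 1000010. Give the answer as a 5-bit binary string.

Append 5 zeros: 100001000000. Divide by 110101 (XOR where the leading bit is 1):
  pos 0: 100001 XOR 110101 = 010100
  pos 1: 101000 XOR 110101 = 011101
  pos 2: 111010 XOR 110101 = 001111
  pos 4: 111100 XOR 110101 = 001001
  pos 6: 100100 XOR 110101 = 010001
Remainder (last 5 bits) = 10001. This is the CRC / FCS.

10001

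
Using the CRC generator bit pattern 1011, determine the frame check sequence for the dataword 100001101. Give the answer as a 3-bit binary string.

111

Append 3 zeros: 100001101000. Divide by 1011 (XOR where the leading bit is 1):
  pos 0: 1000 XOR 1011 = 0011
  pos 2: 1101 XOR 1011 = 0110
  pos 3: 1101 XOR 1011 = 0110
  pos 4: 1100 XOR 1011 = 0111
  pos 5: 1111 XOR 1011 = 0100
  pos 6: 1000 XOR 1011 = 0011
  pos 8: 1100 XOR 1011 = 0111
Remainder (last 3 bits) = 111. This is the CRC / FCS.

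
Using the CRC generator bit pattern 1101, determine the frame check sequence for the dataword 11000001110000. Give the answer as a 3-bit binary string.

Append 3 zeros: 11000001110000000. Divide by 1101 (XOR where the leading bit is 1):
  pos 0: 1100 XOR 1101 = 0001
  pos 3: 1000 XOR 1101 = 0101
  pos 4: 1011 XOR 1101 = 0110
  pos 5: 1101 XOR 1101 = 0000
  pos 9: 1000 XOR 1101 = 0101
  pos 10: 1010 XOR 1101 = 0111
  pos 11: 1110 XOR 1101 = 0011
  pos 13: 1100 XOR 1101 = 0001
Remainder (last 3 bits) = 001. This is the CRC / FCS.

001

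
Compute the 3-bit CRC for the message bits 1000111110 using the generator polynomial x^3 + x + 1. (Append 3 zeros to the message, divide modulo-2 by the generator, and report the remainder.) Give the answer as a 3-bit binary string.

Append 3 zeros: 1000111110000. Divide by 1011 (XOR where the leading bit is 1):
  pos 0: 1000 XOR 1011 = 0011
  pos 2: 1111 XOR 1011 = 0100
  pos 3: 1001 XOR 1011 = 0010
  pos 5: 1011 XOR 1011 = 0000
Remainder (last 3 bits) = 000. This is the CRC / FCS.

000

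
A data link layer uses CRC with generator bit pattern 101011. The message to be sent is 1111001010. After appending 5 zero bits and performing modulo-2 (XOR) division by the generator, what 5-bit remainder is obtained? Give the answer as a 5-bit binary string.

00101

Append 5 zeros: 111100101000000. Divide by 101011 (XOR where the leading bit is 1):
  pos 0: 111100 XOR 101011 = 010111
  pos 1: 101111 XOR 101011 = 000100
  pos 4: 100010 XOR 101011 = 001001
  pos 6: 100100 XOR 101011 = 001111
  pos 8: 111100 XOR 101011 = 010111
  pos 9: 101110 XOR 101011 = 000101
Remainder (last 5 bits) = 00101. This is the CRC / FCS.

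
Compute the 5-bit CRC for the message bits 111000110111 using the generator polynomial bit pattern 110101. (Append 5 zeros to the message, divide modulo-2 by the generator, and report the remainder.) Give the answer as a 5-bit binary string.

Append 5 zeros: 11100011011100000. Divide by 110101 (XOR where the leading bit is 1):
  pos 0: 111000 XOR 110101 = 001101
  pos 2: 110111 XOR 110101 = 000010
  pos 6: 100111 XOR 110101 = 010010
  pos 7: 100100 XOR 110101 = 010001
  pos 8: 100010 XOR 110101 = 010111
  pos 9: 101110 XOR 110101 = 011011
  pos 10: 110110 XOR 110101 = 000011
Remainder (last 5 bits) = 00110. This is the CRC / FCS.

00110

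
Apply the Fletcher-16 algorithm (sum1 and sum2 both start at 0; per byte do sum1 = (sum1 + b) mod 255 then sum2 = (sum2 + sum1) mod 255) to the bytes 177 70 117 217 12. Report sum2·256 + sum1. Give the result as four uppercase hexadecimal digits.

Running sums (mod 255):
  after byte 0 (177): sum1=177, sum2=177
  after byte 1 (70): sum1=247, sum2=169
  after byte 2 (117): sum1=109, sum2=23
  after byte 3 (217): sum1=71, sum2=94
  after byte 4 (12): sum1=83, sum2=177
Checksum = sum2·256 + sum1 = 177·256 + 83 = 45395 = 0xB153.

B153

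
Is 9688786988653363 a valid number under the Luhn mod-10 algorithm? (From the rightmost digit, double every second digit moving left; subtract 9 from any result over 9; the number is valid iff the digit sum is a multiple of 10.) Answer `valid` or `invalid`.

From the right, keep odd positions and double even positions (subtract 9 from any doubled value over 9):
  doubled (positions 2,4,...): 3 6 3 7 3 5 7 9 → sum 43
  kept (positions 1,3,...): 3 3 5 8 9 8 8 6 → sum 50
Total = 93.
93 mod 10 = 3, so the number is invalid.

invalid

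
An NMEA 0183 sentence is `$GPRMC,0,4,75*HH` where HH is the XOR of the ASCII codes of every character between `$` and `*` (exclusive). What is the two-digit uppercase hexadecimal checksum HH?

XOR the ASCII codes of the payload characters:
  'G' = 0x47 → acc = 0x47
  'P' = 0x50 → acc = 0x17
  'R' = 0x52 → acc = 0x45
  'M' = 0x4D → acc = 0x08
  'C' = 0x43 → acc = 0x4B
  ',' = 0x2C → acc = 0x67
  '0' = 0x30 → acc = 0x57
  ',' = 0x2C → acc = 0x7B
  '4' = 0x34 → acc = 0x4F
  ',' = 0x2C → acc = 0x63
  '7' = 0x37 → acc = 0x54
  '5' = 0x35 → acc = 0x61
Checksum = 0x61.

61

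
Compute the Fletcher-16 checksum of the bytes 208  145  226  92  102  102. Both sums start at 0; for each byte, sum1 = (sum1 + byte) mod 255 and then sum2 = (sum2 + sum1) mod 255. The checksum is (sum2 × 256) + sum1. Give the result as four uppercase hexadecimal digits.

906E

Running sums (mod 255):
  after byte 0 (208): sum1=208, sum2=208
  after byte 1 (145): sum1=98, sum2=51
  after byte 2 (226): sum1=69, sum2=120
  after byte 3 (92): sum1=161, sum2=26
  after byte 4 (102): sum1=8, sum2=34
  after byte 5 (102): sum1=110, sum2=144
Checksum = sum2·256 + sum1 = 144·256 + 110 = 36974 = 0x906E.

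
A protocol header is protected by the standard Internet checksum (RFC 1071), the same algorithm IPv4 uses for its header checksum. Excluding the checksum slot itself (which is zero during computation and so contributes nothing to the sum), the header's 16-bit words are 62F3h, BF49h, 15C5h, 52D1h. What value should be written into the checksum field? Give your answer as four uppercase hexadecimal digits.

One's-complement addition (fold any carry out of bit 15 back into bit 0):
  0x62F3 + 0xBF49 = 0x1223C → wrap carry → 0x223D
  0x223D + 0x15C5 = 0x03802
  0x3802 + 0x52D1 = 0x08AD3
One's-complement sum = 0x8AD3.
Checksum = ~0x8AD3 & 0xFFFF = 0x752C.

752C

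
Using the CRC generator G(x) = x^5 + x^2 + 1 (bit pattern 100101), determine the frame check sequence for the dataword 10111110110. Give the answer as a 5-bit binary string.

11111

Append 5 zeros: 1011111011000000. Divide by 100101 (XOR where the leading bit is 1):
  pos 0: 101111 XOR 100101 = 001010
  pos 2: 101010 XOR 100101 = 001111
  pos 4: 111111 XOR 100101 = 011010
  pos 5: 110100 XOR 100101 = 010001
  pos 6: 100010 XOR 100101 = 000111
  pos 9: 111000 XOR 100101 = 011101
  pos 10: 111010 XOR 100101 = 011111
Remainder (last 5 bits) = 11111. This is the CRC / FCS.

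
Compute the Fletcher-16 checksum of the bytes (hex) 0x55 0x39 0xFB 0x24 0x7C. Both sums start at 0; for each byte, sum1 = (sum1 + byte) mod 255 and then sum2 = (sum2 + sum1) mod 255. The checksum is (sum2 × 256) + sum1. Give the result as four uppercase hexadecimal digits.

482B

Running sums (mod 255):
  after byte 0 (0x55): sum1=85, sum2=85
  after byte 1 (0x39): sum1=142, sum2=227
  after byte 2 (0xFB): sum1=138, sum2=110
  after byte 3 (0x24): sum1=174, sum2=29
  after byte 4 (0x7C): sum1=43, sum2=72
Checksum = sum2·256 + sum1 = 72·256 + 43 = 18475 = 0x482B.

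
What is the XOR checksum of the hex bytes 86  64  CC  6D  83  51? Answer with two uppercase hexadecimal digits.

XOR the bytes together:
  start with 0x86
  0x86 ⊕ 0x64 = 0xE2
  0xE2 ⊕ 0xCC = 0x2E
  0x2E ⊕ 0x6D = 0x43
  0x43 ⊕ 0x83 = 0xC0
  0xC0 ⊕ 0x51 = 0x91

91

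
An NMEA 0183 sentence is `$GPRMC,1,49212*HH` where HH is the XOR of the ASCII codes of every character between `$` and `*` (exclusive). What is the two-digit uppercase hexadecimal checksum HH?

XOR the ASCII codes of the payload characters:
  'G' = 0x47 → acc = 0x47
  'P' = 0x50 → acc = 0x17
  'R' = 0x52 → acc = 0x45
  'M' = 0x4D → acc = 0x08
  'C' = 0x43 → acc = 0x4B
  ',' = 0x2C → acc = 0x67
  '1' = 0x31 → acc = 0x56
  ',' = 0x2C → acc = 0x7A
  '4' = 0x34 → acc = 0x4E
  '9' = 0x39 → acc = 0x77
  '2' = 0x32 → acc = 0x45
  '1' = 0x31 → acc = 0x74
  '2' = 0x32 → acc = 0x46
Checksum = 0x46.

46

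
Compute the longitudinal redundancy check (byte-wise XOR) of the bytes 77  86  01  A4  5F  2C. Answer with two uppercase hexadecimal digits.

XOR the bytes together:
  start with 0x77
  0x77 ⊕ 0x86 = 0xF1
  0xF1 ⊕ 0x01 = 0xF0
  0xF0 ⊕ 0xA4 = 0x54
  0x54 ⊕ 0x5F = 0x0B
  0x0B ⊕ 0x2C = 0x27

27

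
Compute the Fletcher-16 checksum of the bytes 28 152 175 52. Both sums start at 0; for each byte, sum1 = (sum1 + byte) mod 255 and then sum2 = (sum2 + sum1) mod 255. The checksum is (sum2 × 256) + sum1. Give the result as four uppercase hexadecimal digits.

CD98

Running sums (mod 255):
  after byte 0 (28): sum1=28, sum2=28
  after byte 1 (152): sum1=180, sum2=208
  after byte 2 (175): sum1=100, sum2=53
  after byte 3 (52): sum1=152, sum2=205
Checksum = sum2·256 + sum1 = 205·256 + 152 = 52632 = 0xCD98.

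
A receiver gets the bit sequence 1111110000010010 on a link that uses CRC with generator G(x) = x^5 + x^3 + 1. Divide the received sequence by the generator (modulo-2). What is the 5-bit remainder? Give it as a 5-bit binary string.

00000

Modulo-2 division of 1111110000010010 by 101001:
  pos 0: 111111 XOR 101001 = 010110
  pos 1: 101100 XOR 101001 = 000101
  pos 4: 101000 XOR 101001 = 000001
  pos 9: 101001 XOR 101001 = 000000
Remainder = 00000 (zero — the frame passes the CRC check).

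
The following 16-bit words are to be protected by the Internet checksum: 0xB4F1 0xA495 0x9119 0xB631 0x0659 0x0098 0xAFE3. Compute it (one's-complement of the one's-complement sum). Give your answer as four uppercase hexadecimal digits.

One's-complement addition (fold any carry out of bit 15 back into bit 0):
  0xB4F1 + 0xA495 = 0x15986 → wrap carry → 0x5987
  0x5987 + 0x9119 = 0x0EAA0
  0xEAA0 + 0xB631 = 0x1A0D1 → wrap carry → 0xA0D2
  0xA0D2 + 0x0659 = 0x0A72B
  0xA72B + 0x0098 = 0x0A7C3
  0xA7C3 + 0xAFE3 = 0x157A6 → wrap carry → 0x57A7
One's-complement sum = 0x57A7.
Checksum = ~0x57A7 & 0xFFFF = 0xA858.

A858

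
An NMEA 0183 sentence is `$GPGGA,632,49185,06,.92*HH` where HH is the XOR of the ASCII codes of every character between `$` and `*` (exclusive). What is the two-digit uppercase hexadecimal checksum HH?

XOR the ASCII codes of the payload characters:
  'G' = 0x47 → acc = 0x47
  'P' = 0x50 → acc = 0x17
  'G' = 0x47 → acc = 0x50
  'G' = 0x47 → acc = 0x17
  'A' = 0x41 → acc = 0x56
  ',' = 0x2C → acc = 0x7A
  '6' = 0x36 → acc = 0x4C
  '3' = 0x33 → acc = 0x7F
  '2' = 0x32 → acc = 0x4D
  ',' = 0x2C → acc = 0x61
  '4' = 0x34 → acc = 0x55
  '9' = 0x39 → acc = 0x6C
  '1' = 0x31 → acc = 0x5D
  '8' = 0x38 → acc = 0x65
  '5' = 0x35 → acc = 0x50
  ',' = 0x2C → acc = 0x7C
  '0' = 0x30 → acc = 0x4C
  '6' = 0x36 → acc = 0x7A
  ',' = 0x2C → acc = 0x56
  '.' = 0x2E → acc = 0x78
  '9' = 0x39 → acc = 0x41
  '2' = 0x32 → acc = 0x73
Checksum = 0x73.

73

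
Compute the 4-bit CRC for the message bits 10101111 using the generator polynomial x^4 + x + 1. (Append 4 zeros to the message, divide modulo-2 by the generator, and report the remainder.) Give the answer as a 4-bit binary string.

Append 4 zeros: 101011110000. Divide by 10011 (XOR where the leading bit is 1):
  pos 0: 10101 XOR 10011 = 00110
  pos 2: 11011 XOR 10011 = 01000
  pos 3: 10001 XOR 10011 = 00010
  pos 6: 10000 XOR 10011 = 00011
Remainder (last 4 bits) = 0110. This is the CRC / FCS.

0110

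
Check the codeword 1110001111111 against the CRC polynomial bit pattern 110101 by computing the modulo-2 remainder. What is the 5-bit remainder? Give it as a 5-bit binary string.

00000

Modulo-2 division of 1110001111111 by 110101:
  pos 0: 111000 XOR 110101 = 001101
  pos 2: 110111 XOR 110101 = 000010
  pos 6: 101111 XOR 110101 = 011010
  pos 7: 110101 XOR 110101 = 000000
Remainder = 00000 (zero — the frame passes the CRC check).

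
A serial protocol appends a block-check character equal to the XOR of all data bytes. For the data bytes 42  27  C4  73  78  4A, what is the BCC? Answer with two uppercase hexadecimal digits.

XOR the bytes together:
  start with 0x42
  0x42 ⊕ 0x27 = 0x65
  0x65 ⊕ 0xC4 = 0xA1
  0xA1 ⊕ 0x73 = 0xD2
  0xD2 ⊕ 0x78 = 0xAA
  0xAA ⊕ 0x4A = 0xE0

E0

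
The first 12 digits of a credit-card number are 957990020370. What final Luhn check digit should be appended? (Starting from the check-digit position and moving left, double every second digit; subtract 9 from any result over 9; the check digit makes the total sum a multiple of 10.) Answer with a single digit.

8

Partial digits right→left: 0 7 3 0 2 0 0 9 9 7 5 9
Double every second digit counting from the check-digit position (so the 1st, 3rd, 5th, ... of the partial from the right).
  doubled (with −9 where >9): 0 6 4 0 9 1 → sum 20
  kept as-is: 7 0 0 9 7 9 → sum 32
Total = 20 + 32 = 52.
Check digit = (10 − (52 mod 10)) mod 10 = 8.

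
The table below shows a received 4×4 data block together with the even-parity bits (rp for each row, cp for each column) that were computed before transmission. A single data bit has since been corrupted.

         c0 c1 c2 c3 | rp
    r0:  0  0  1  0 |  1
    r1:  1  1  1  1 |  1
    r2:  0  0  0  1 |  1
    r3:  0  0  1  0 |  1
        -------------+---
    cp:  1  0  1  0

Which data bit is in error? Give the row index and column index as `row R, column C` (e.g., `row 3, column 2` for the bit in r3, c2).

row 1, column 1

Recompute each row's even parity and compare to rp:
  r0: data parity 1, sent rp 1 → ok
  r1: data parity 0, sent rp 1 → mismatch
  r2: data parity 1, sent rp 1 → ok
  r3: data parity 1, sent rp 1 → ok
Recompute each column's even parity and compare to cp:
  c0: data parity 1, sent cp 1 → ok
  c1: data parity 1, sent cp 0 → mismatch
  c2: data parity 1, sent cp 1 → ok
  c3: data parity 0, sent cp 0 → ok
Exactly one row (r1) and one column (c1) fail → the flipped bit is at their intersection.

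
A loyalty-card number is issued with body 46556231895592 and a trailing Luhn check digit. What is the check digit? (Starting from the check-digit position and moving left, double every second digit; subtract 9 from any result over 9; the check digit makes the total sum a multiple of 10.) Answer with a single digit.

Partial digits right→left: 2 9 5 5 9 8 1 3 2 6 5 5 6 4
Double every second digit counting from the check-digit position (so the 1st, 3rd, 5th, ... of the partial from the right).
  doubled (with −9 where >9): 4 1 9 2 4 1 3 → sum 24
  kept as-is: 9 5 8 3 6 5 4 → sum 40
Total = 24 + 40 = 64.
Check digit = (10 − (64 mod 10)) mod 10 = 6.

6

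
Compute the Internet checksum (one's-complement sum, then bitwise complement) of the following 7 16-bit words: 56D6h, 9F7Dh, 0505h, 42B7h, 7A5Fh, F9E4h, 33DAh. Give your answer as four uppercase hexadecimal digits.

19D1

One's-complement addition (fold any carry out of bit 15 back into bit 0):
  0x56D6 + 0x9F7D = 0x0F653
  0xF653 + 0x0505 = 0x0FB58
  0xFB58 + 0x42B7 = 0x13E0F → wrap carry → 0x3E10
  0x3E10 + 0x7A5F = 0x0B86F
  0xB86F + 0xF9E4 = 0x1B253 → wrap carry → 0xB254
  0xB254 + 0x33DA = 0x0E62E
One's-complement sum = 0xE62E.
Checksum = ~0xE62E & 0xFFFF = 0x19D1.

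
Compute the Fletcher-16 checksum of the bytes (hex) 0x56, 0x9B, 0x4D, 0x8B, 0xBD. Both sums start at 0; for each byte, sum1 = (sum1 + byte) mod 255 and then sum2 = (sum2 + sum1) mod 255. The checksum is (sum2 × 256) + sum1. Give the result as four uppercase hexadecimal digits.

DA88

Running sums (mod 255):
  after byte 0 (0x56): sum1=86, sum2=86
  after byte 1 (0x9B): sum1=241, sum2=72
  after byte 2 (0x4D): sum1=63, sum2=135
  after byte 3 (0x8B): sum1=202, sum2=82
  after byte 4 (0xBD): sum1=136, sum2=218
Checksum = sum2·256 + sum1 = 218·256 + 136 = 55944 = 0xDA88.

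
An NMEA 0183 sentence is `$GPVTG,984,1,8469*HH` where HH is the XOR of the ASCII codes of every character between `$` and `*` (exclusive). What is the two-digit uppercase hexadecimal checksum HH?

79

XOR the ASCII codes of the payload characters:
  'G' = 0x47 → acc = 0x47
  'P' = 0x50 → acc = 0x17
  'V' = 0x56 → acc = 0x41
  'T' = 0x54 → acc = 0x15
  'G' = 0x47 → acc = 0x52
  ',' = 0x2C → acc = 0x7E
  '9' = 0x39 → acc = 0x47
  '8' = 0x38 → acc = 0x7F
  '4' = 0x34 → acc = 0x4B
  ',' = 0x2C → acc = 0x67
  '1' = 0x31 → acc = 0x56
  ',' = 0x2C → acc = 0x7A
  '8' = 0x38 → acc = 0x42
  '4' = 0x34 → acc = 0x76
  '6' = 0x36 → acc = 0x40
  '9' = 0x39 → acc = 0x79
Checksum = 0x79.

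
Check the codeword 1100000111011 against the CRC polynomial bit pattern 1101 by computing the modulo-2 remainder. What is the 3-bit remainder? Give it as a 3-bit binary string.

110

Modulo-2 division of 1100000111011 by 1101:
  pos 0: 1100 XOR 1101 = 0001
  pos 3: 1000 XOR 1101 = 0101
  pos 4: 1011 XOR 1101 = 0110
  pos 5: 1101 XOR 1101 = 0000
  pos 9: 1011 XOR 1101 = 0110
Remainder = 110 (nonzero — an error is detected).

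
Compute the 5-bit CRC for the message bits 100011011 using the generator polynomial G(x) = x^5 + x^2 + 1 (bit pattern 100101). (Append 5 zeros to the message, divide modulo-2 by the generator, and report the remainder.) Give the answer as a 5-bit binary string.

Append 5 zeros: 10001101100000. Divide by 100101 (XOR where the leading bit is 1):
  pos 0: 100011 XOR 100101 = 000110
  pos 3: 110011 XOR 100101 = 010110
  pos 4: 101100 XOR 100101 = 001001
  pos 6: 100100 XOR 100101 = 000001
Remainder (last 5 bits) = 00100. This is the CRC / FCS.

00100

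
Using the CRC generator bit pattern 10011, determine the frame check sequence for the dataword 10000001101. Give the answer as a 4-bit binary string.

1101

Append 4 zeros: 100000011010000. Divide by 10011 (XOR where the leading bit is 1):
  pos 0: 10000 XOR 10011 = 00011
  pos 3: 11001 XOR 10011 = 01010
  pos 4: 10101 XOR 10011 = 00110
  pos 6: 11001 XOR 10011 = 01010
  pos 7: 10100 XOR 10011 = 00111
  pos 9: 11100 XOR 10011 = 01111
  pos 10: 11110 XOR 10011 = 01101
Remainder (last 4 bits) = 1101. This is the CRC / FCS.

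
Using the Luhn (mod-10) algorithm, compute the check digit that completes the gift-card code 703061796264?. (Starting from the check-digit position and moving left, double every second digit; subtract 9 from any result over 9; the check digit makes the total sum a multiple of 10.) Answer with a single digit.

Partial digits right→left: 4 6 2 6 9 7 1 6 0 3 0 7
Double every second digit counting from the check-digit position (so the 1st, 3rd, 5th, ... of the partial from the right).
  doubled (with −9 where >9): 8 4 9 2 0 0 → sum 23
  kept as-is: 6 6 7 6 3 7 → sum 35
Total = 23 + 35 = 58.
Check digit = (10 − (58 mod 10)) mod 10 = 2.

2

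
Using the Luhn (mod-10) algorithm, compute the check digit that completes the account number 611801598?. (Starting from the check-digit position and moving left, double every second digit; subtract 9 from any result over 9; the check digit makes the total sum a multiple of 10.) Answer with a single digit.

8

Partial digits right→left: 8 9 5 1 0 8 1 1 6
Double every second digit counting from the check-digit position (so the 1st, 3rd, 5th, ... of the partial from the right).
  doubled (with −9 where >9): 7 1 0 2 3 → sum 13
  kept as-is: 9 1 8 1 → sum 19
Total = 13 + 19 = 32.
Check digit = (10 − (32 mod 10)) mod 10 = 8.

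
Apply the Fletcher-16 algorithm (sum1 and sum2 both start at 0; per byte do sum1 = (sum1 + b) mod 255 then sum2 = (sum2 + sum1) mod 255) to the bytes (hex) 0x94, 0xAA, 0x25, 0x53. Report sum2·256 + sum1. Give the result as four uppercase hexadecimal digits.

Running sums (mod 255):
  after byte 0 (0x94): sum1=148, sum2=148
  after byte 1 (0xAA): sum1=63, sum2=211
  after byte 2 (0x25): sum1=100, sum2=56
  after byte 3 (0x53): sum1=183, sum2=239
Checksum = sum2·256 + sum1 = 239·256 + 183 = 61367 = 0xEFB7.

EFB7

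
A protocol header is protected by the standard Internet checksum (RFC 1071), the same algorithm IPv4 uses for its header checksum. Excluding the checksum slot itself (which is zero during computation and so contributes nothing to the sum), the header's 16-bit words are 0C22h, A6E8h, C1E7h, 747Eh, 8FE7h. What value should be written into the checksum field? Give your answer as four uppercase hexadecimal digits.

86A7

One's-complement addition (fold any carry out of bit 15 back into bit 0):
  0x0C22 + 0xA6E8 = 0x0B30A
  0xB30A + 0xC1E7 = 0x174F1 → wrap carry → 0x74F2
  0x74F2 + 0x747E = 0x0E970
  0xE970 + 0x8FE7 = 0x17957 → wrap carry → 0x7958
One's-complement sum = 0x7958.
Checksum = ~0x7958 & 0xFFFF = 0x86A7.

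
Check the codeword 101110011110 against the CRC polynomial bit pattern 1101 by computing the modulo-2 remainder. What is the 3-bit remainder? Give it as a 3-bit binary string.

Modulo-2 division of 101110011110 by 1101:
  pos 0: 1011 XOR 1101 = 0110
  pos 1: 1101 XOR 1101 = 0000
  pos 7: 1111 XOR 1101 = 0010
Remainder = 100 (nonzero — an error is detected).

100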